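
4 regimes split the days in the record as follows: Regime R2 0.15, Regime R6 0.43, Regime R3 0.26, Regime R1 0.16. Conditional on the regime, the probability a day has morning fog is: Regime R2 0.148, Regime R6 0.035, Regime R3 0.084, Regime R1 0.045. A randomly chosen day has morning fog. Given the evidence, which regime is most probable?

Regime R2

Unnormalized posteriors (prior × likelihood):
  Regime R2: 0.15 × 0.148 = 0.0222
  Regime R6: 0.43 × 0.035 = 0.01505
  Regime R3: 0.26 × 0.084 = 0.02184
  Regime R1: 0.16 × 0.045 = 0.0072
Total = 0.06629.
Largest term belongs to Regime R2, so Regime R2 is most probable.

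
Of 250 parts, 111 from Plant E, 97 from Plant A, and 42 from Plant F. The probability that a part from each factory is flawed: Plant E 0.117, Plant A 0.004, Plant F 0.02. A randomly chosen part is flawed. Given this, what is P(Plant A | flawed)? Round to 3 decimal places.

Unnormalized posteriors (prior × likelihood):
  Plant E: 0.444 × 0.117 = 0.051948
  Plant A: 0.388 × 0.004 = 0.001552
  Plant F: 0.168 × 0.02 = 0.00336
Total = 0.05686.
P(Plant A | evidence) = 0.001552 / 0.05686 ≈ 0.027.

0.027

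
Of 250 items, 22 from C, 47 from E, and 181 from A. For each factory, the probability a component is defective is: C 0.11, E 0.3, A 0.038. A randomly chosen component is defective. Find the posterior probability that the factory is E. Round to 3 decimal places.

0.603

Unnormalized posteriors (prior × likelihood):
  C: 0.088 × 0.11 = 0.00968
  E: 0.188 × 0.3 = 0.0564
  A: 0.724 × 0.038 = 0.027512
Total = 0.093592.
P(E | evidence) = 0.0564 / 0.093592 ≈ 0.603.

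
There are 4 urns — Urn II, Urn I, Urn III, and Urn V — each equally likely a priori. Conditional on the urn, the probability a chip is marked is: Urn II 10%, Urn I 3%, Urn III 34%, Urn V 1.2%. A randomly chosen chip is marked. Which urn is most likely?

Urn III

With a uniform prior (1/4 each), posterior ∝ likelihood:
  Urn II: 0.1
  Urn I: 0.03
  Urn III: 0.34
  Urn V: 0.012
Sum = 0.482.
Largest term belongs to Urn III, so Urn III is most probable.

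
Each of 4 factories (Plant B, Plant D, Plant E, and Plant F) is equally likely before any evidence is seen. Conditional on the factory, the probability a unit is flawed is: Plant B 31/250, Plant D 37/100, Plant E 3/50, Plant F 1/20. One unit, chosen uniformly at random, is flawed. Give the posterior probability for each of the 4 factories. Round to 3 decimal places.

Since the prior is uniform, the posterior is proportional to the likelihood:
  Plant B: 0.124
  Plant D: 0.37
  Plant E: 0.06
  Plant F: 0.05
Total = 0.604.
P(Plant B | flawed) = 0.124/0.604 ≈ 0.205
P(Plant D | flawed) = 0.37/0.604 ≈ 0.613
P(Plant E | flawed) = 0.06/0.604 ≈ 0.099
P(Plant F | flawed) = 0.05/0.604 ≈ 0.083

Plant B 0.205, Plant D 0.613, Plant E 0.099, Plant F 0.083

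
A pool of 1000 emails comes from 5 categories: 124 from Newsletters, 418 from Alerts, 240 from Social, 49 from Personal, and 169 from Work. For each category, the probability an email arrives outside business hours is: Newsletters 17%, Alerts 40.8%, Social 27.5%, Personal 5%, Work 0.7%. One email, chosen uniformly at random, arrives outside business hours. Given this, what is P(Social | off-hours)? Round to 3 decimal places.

0.253

Prior × likelihood for each hypothesis:
  Newsletters: 0.124 × 0.17 = 0.02108
  Alerts: 0.418 × 0.408 = 0.170544
  Social: 0.24 × 0.275 = 0.066
  Personal: 0.049 × 0.05 = 0.00245
  Work: 0.169 × 0.007 = 0.001183
Total = 0.261257.
P(Social | evidence) = 0.066 / 0.261257 ≈ 0.253.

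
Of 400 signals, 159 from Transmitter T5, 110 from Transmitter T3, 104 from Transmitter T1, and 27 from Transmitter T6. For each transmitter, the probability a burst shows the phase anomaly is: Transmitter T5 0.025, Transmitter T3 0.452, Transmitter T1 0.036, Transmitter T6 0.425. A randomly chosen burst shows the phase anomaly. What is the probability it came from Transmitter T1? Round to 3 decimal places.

0.054

Unnormalized posteriors (prior × likelihood):
  Transmitter T5: 0.3975 × 0.025 = 0.0099375
  Transmitter T3: 0.275 × 0.452 = 0.1243
  Transmitter T1: 0.26 × 0.036 = 0.00936
  Transmitter T6: 0.0675 × 0.425 = 0.0286875
Sum = 0.172285.
P(Transmitter T1 | evidence) = 0.00936 / 0.172285 ≈ 0.054.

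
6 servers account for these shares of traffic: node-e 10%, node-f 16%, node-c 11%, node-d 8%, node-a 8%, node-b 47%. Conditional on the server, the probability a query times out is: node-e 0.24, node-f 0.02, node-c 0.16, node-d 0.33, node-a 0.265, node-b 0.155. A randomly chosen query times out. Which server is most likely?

Prior × likelihood for each hypothesis:
  node-e: 0.1 × 0.24 = 0.024
  node-f: 0.16 × 0.02 = 0.0032
  node-c: 0.11 × 0.16 = 0.0176
  node-d: 0.08 × 0.33 = 0.0264
  node-a: 0.08 × 0.265 = 0.0212
  node-b: 0.47 × 0.155 = 0.07285
Sum = 0.16525.
Largest term belongs to node-b, so node-b is most probable.

node-b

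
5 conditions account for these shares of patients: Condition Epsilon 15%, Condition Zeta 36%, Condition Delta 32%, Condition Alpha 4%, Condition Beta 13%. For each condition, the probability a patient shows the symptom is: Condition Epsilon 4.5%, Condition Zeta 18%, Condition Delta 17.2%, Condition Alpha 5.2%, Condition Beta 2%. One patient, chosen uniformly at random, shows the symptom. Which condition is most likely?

Unnormalized posteriors (prior × likelihood):
  Condition Epsilon: 0.15 × 0.045 = 0.00675
  Condition Zeta: 0.36 × 0.18 = 0.0648
  Condition Delta: 0.32 × 0.172 = 0.05504
  Condition Alpha: 0.04 × 0.052 = 0.00208
  Condition Beta: 0.13 × 0.02 = 0.0026
Sum = 0.13127.
Largest term belongs to Condition Zeta, so Condition Zeta is most probable.

Condition Zeta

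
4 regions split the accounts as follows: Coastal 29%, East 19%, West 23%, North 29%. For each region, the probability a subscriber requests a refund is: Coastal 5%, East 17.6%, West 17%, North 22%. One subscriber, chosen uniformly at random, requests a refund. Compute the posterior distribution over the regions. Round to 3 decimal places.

Coastal 0.096, East 0.222, West 0.259, North 0.423

By Bayes' rule, posterior ∝ prior × likelihood:
  Coastal: 0.29 × 0.05 = 0.0145
  East: 0.19 × 0.176 = 0.03344
  West: 0.23 × 0.17 = 0.0391
  North: 0.29 × 0.22 = 0.0638
Normalizing constant = 0.15084.
P(Coastal | refund) = 0.0145/0.15084 ≈ 0.096
P(East | refund) = 0.03344/0.15084 ≈ 0.222
P(West | refund) = 0.0391/0.15084 ≈ 0.259
P(North | refund) = 0.0638/0.15084 ≈ 0.423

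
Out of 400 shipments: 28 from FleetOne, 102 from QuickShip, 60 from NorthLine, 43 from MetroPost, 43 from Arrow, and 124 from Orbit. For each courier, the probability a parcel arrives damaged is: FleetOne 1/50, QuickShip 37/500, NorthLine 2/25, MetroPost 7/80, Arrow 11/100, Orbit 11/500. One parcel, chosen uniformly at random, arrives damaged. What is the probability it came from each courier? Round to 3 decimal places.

FleetOne 0.023, QuickShip 0.313, NorthLine 0.199, MetroPost 0.156, Arrow 0.196, Orbit 0.113

By Bayes' rule, posterior ∝ prior × likelihood:
  FleetOne: 0.07 × 0.02 = 0.0014
  QuickShip: 0.255 × 0.074 = 0.01887
  NorthLine: 0.15 × 0.08 = 0.012
  MetroPost: 0.1075 × 0.0875 = 0.00940625
  Arrow: 0.1075 × 0.11 = 0.011825
  Orbit: 0.31 × 0.022 = 0.00682
Total = 0.06032125.
P(FleetOne | damaged) = 0.0014/0.06032125 ≈ 0.023
P(QuickShip | damaged) = 0.01887/0.06032125 ≈ 0.313
P(NorthLine | damaged) = 0.012/0.06032125 ≈ 0.199
P(MetroPost | damaged) = 0.00940625/0.06032125 ≈ 0.156
P(Arrow | damaged) = 0.011825/0.06032125 ≈ 0.196
P(Orbit | damaged) = 0.00682/0.06032125 ≈ 0.113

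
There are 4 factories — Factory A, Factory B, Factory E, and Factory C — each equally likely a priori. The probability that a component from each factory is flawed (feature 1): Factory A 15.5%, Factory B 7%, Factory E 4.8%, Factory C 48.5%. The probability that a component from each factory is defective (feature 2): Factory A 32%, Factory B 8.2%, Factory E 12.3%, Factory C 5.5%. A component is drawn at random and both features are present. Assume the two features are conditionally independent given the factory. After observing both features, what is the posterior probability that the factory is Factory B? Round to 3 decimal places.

With a uniform prior (1/4 each), posterior ∝ likelihood:
  Factory A: 0.155 × 0.32 = 0.0496
  Factory B: 0.07 × 0.082 = 0.00574
  Factory E: 0.048 × 0.123 = 0.005904
  Factory C: 0.485 × 0.055 = 0.026675
Sum = 0.087919.
P(Factory B | evidence) = 0.00574 / 0.087919 ≈ 0.065.

0.065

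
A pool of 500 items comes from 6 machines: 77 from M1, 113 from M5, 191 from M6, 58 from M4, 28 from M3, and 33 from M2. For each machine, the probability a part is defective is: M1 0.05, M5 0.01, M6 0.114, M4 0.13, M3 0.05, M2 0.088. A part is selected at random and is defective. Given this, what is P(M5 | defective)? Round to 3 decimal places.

0.029

Compute prior × likelihood for every hypothesis:
  M1: 0.154 × 0.05 = 0.0077
  M5: 0.226 × 0.01 = 0.00226
  M6: 0.382 × 0.114 = 0.043548
  M4: 0.116 × 0.13 = 0.01508
  M3: 0.056 × 0.05 = 0.0028
  M2: 0.066 × 0.088 = 0.005808
Total = 0.077196.
P(M5 | evidence) = 0.00226 / 0.077196 ≈ 0.029.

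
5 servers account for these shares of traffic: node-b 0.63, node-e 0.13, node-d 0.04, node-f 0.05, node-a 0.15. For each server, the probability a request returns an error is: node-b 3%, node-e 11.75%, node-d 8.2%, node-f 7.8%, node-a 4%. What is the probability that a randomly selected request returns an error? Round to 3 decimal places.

0.047

Compute prior × likelihood for every hypothesis:
  node-b: 0.63 × 0.03 = 0.0189
  node-e: 0.13 × 0.1175 = 0.015275
  node-d: 0.04 × 0.082 = 0.00328
  node-f: 0.05 × 0.078 = 0.0039
  node-a: 0.15 × 0.04 = 0.006
P(error) = 0.0189 + 0.015275 + 0.00328 + 0.0039 + 0.006 = 0.047355 → 0.047.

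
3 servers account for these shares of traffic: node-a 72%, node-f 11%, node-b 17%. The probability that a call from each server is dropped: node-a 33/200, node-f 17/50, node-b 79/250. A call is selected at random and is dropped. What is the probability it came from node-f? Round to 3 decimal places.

By Bayes' rule, posterior ∝ prior × likelihood:
  node-a: 0.72 × 0.165 = 0.1188
  node-f: 0.11 × 0.34 = 0.0374
  node-b: 0.17 × 0.316 = 0.05372
Sum = 0.20992.
P(node-f | evidence) = 0.0374 / 0.20992 ≈ 0.178.

0.178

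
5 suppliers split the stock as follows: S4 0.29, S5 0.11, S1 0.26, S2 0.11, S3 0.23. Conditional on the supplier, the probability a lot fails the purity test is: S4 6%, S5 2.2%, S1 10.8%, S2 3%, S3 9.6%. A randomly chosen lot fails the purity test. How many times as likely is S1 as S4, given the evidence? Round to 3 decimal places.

1.614

Prior × likelihood for each hypothesis:
  S4: 0.29 × 0.06 = 0.0174
  S5: 0.11 × 0.022 = 0.00242
  S1: 0.26 × 0.108 = 0.02808
  S2: 0.11 × 0.03 = 0.0033
  S3: 0.23 × 0.096 = 0.02208
Normalizing constant = 0.07328.
The ratio is 0.02808 / 0.0174 (the normalizer cancels) = 1.614.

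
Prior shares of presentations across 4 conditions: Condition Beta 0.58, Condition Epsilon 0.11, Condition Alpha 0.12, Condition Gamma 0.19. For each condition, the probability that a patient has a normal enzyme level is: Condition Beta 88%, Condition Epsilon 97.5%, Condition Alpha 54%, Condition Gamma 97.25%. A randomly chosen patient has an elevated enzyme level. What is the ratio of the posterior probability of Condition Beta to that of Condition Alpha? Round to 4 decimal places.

Taking complements, P(elevated | each) = Condition Beta 0.12, Condition Epsilon 0.025, Condition Alpha 0.46, Condition Gamma 0.0275.
Prior × likelihood for each hypothesis:
  Condition Beta: 0.58 × 0.12 = 0.0696
  Condition Epsilon: 0.11 × 0.025 = 0.00275
  Condition Alpha: 0.12 × 0.46 = 0.0552
  Condition Gamma: 0.19 × 0.0275 = 0.005225
Sum = 0.132775.
The ratio is 0.0696 / 0.0552 (the normalizer cancels) = 1.2609.

1.2609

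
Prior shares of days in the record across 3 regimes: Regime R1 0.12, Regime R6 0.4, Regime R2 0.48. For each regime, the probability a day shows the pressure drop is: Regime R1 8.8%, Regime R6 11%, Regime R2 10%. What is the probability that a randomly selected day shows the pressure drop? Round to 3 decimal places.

0.103

By Bayes' rule, posterior ∝ prior × likelihood:
  Regime R1: 0.12 × 0.088 = 0.01056
  Regime R6: 0.4 × 0.11 = 0.044
  Regime R2: 0.48 × 0.1 = 0.048
P(drop) = 0.01056 + 0.044 + 0.048 = 0.10256 → 0.103.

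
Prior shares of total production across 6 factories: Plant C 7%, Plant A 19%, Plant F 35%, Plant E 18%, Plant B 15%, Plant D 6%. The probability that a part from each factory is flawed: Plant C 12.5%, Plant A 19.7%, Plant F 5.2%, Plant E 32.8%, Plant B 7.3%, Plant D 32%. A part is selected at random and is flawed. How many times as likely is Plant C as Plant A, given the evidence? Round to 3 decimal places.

By Bayes' rule, posterior ∝ prior × likelihood:
  Plant C: 0.07 × 0.125 = 0.00875
  Plant A: 0.19 × 0.197 = 0.03743
  Plant F: 0.35 × 0.052 = 0.0182
  Plant E: 0.18 × 0.328 = 0.05904
  Plant B: 0.15 × 0.073 = 0.01095
  Plant D: 0.06 × 0.32 = 0.0192
Normalizing constant = 0.15357.
The ratio is 0.00875 / 0.03743 (the normalizer cancels) = 0.234.

0.234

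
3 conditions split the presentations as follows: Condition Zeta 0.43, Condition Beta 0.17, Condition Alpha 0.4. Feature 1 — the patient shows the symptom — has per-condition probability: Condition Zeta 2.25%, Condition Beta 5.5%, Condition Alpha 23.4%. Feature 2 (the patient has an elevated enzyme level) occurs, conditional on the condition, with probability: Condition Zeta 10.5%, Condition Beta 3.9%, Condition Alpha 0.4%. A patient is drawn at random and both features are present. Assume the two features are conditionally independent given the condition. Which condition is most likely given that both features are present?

Condition Zeta

Compute prior × likelihood for every hypothesis:
  Condition Zeta: 0.43 × 0.0225 × 0.105 = 0.001015875
  Condition Beta: 0.17 × 0.055 × 0.039 = 0.00036465
  Condition Alpha: 0.4 × 0.234 × 0.004 = 0.0003744
Total = 0.001754925.
Largest term belongs to Condition Zeta, so Condition Zeta is most probable.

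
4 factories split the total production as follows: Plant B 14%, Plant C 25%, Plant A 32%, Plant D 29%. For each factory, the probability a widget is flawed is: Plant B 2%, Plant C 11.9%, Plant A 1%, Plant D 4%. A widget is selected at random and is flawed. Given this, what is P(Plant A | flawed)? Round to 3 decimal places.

0.068

By Bayes' rule, posterior ∝ prior × likelihood:
  Plant B: 0.14 × 0.02 = 0.0028
  Plant C: 0.25 × 0.119 = 0.02975
  Plant A: 0.32 × 0.01 = 0.0032
  Plant D: 0.29 × 0.04 = 0.0116
Sum = 0.04735.
P(Plant A | evidence) = 0.0032 / 0.04735 ≈ 0.068.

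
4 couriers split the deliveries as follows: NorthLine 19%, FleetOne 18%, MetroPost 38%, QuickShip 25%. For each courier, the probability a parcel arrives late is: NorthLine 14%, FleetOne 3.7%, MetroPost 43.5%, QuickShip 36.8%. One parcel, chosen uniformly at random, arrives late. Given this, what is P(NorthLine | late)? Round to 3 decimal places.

Prior × likelihood for each hypothesis:
  NorthLine: 0.19 × 0.14 = 0.0266
  FleetOne: 0.18 × 0.037 = 0.00666
  MetroPost: 0.38 × 0.435 = 0.1653
  QuickShip: 0.25 × 0.368 = 0.092
Total = 0.29056.
P(NorthLine | evidence) = 0.0266 / 0.29056 ≈ 0.092.

0.092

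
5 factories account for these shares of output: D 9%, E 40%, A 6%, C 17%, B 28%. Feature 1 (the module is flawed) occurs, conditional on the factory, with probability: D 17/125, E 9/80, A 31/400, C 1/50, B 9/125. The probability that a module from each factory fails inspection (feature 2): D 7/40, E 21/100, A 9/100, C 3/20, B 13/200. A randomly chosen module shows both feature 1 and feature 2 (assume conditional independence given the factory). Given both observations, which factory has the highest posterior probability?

Unnormalized posteriors (prior × likelihood):
  D: 0.09 × 0.136 × 0.175 = 0.002142
  E: 0.4 × 0.1125 × 0.21 = 0.00945
  A: 0.06 × 0.0775 × 0.09 = 0.0004185
  C: 0.17 × 0.02 × 0.15 = 0.00051
  B: 0.28 × 0.072 × 0.065 = 0.0013104
Sum = 0.0138309.
Largest term belongs to E, so E is most probable.

E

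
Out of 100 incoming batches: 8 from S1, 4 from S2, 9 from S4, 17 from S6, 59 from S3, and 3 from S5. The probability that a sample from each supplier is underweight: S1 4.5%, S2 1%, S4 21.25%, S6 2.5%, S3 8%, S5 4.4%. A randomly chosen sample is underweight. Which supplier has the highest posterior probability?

S3

Prior × likelihood for each hypothesis:
  S1: 0.08 × 0.045 = 0.0036
  S2: 0.04 × 0.01 = 0.0004
  S4: 0.09 × 0.2125 = 0.019125
  S6: 0.17 × 0.025 = 0.00425
  S3: 0.59 × 0.08 = 0.0472
  S5: 0.03 × 0.044 = 0.00132
Sum = 0.075895.
Largest term belongs to S3, so S3 is most probable.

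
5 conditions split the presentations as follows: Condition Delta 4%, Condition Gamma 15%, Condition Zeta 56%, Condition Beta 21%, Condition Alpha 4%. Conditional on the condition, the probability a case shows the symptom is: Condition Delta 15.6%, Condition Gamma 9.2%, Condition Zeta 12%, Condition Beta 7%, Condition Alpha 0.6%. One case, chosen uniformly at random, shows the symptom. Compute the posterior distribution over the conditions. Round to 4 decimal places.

Condition Delta 0.0611, Condition Gamma 0.1351, Condition Zeta 0.6577, Condition Beta 0.1439, Condition Alpha 0.0023

Prior × likelihood for each hypothesis:
  Condition Delta: 0.04 × 0.156 = 0.00624
  Condition Gamma: 0.15 × 0.092 = 0.0138
  Condition Zeta: 0.56 × 0.12 = 0.0672
  Condition Beta: 0.21 × 0.07 = 0.0147
  Condition Alpha: 0.04 × 0.006 = 0.00024
Sum = 0.10218.
P(Condition Delta | symptomatic) = 0.00624/0.10218 ≈ 0.0611
P(Condition Gamma | symptomatic) = 0.0138/0.10218 ≈ 0.1351
P(Condition Zeta | symptomatic) = 0.0672/0.10218 ≈ 0.6577
P(Condition Beta | symptomatic) = 0.0147/0.10218 ≈ 0.1439
P(Condition Alpha | symptomatic) = 0.00024/0.10218 ≈ 0.0023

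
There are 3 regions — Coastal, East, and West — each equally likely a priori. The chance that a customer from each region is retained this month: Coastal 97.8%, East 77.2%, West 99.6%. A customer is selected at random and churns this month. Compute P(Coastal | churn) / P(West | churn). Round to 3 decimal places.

Taking complements, P(churn | each) = Coastal 0.022, East 0.228, West 0.004.
With a uniform prior (1/3 each), posterior ∝ likelihood:
  Coastal: 0.022
  East: 0.228
  West: 0.004
Total = 0.254.
The ratio is 0.022 / 0.004 (the normalizer cancels) = 5.500.

5.500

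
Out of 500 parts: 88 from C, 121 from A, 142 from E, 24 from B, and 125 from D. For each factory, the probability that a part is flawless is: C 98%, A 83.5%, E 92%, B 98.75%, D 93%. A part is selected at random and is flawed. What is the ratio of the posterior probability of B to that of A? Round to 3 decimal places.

Taking complements, P(flawed | each) = C 0.02, A 0.165, E 0.08, B 0.0125, D 0.07.
Compute prior × likelihood for every hypothesis:
  C: 0.176 × 0.02 = 0.00352
  A: 0.242 × 0.165 = 0.03993
  E: 0.284 × 0.08 = 0.02272
  B: 0.048 × 0.0125 = 0.0006
  D: 0.25 × 0.07 = 0.0175
Sum = 0.08427.
The ratio is 0.0006 / 0.03993 (the normalizer cancels) = 0.015.

0.015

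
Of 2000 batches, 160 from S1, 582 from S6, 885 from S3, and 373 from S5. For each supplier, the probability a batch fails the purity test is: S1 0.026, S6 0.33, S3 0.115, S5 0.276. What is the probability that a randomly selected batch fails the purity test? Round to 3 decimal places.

0.200

Compute prior × likelihood for every hypothesis:
  S1: 0.08 × 0.026 = 0.00208
  S6: 0.291 × 0.33 = 0.09603
  S3: 0.4425 × 0.115 = 0.0508875
  S5: 0.1865 × 0.276 = 0.051474
P(off-spec) = 0.00208 + 0.09603 + 0.0508875 + 0.051474 = 0.2004715 → 0.200.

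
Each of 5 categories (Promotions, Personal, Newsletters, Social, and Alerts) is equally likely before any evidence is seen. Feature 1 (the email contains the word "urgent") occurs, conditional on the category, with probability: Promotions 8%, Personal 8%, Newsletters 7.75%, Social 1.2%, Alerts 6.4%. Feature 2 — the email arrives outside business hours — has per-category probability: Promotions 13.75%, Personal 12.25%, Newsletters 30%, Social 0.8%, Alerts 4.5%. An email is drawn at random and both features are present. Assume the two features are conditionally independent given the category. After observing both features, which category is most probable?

Newsletters

Since the prior is uniform, the posterior is proportional to the likelihood:
  Promotions: 0.08 × 0.1375 = 0.011
  Personal: 0.08 × 0.1225 = 0.0098
  Newsletters: 0.0775 × 0.3 = 0.02325
  Social: 0.012 × 0.008 = 0.000096
  Alerts: 0.064 × 0.045 = 0.00288
Sum = 0.047026.
Largest term belongs to Newsletters, so Newsletters is most probable.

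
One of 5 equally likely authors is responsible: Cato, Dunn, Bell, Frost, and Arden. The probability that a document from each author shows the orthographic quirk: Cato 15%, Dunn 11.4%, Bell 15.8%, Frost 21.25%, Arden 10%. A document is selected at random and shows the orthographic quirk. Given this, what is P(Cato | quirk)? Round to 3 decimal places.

With a uniform prior (1/5 each), posterior ∝ likelihood:
  Cato: 0.15
  Dunn: 0.114
  Bell: 0.158
  Frost: 0.2125
  Arden: 0.1
Normalizing constant = 0.7345.
P(Cato | evidence) = 0.15 / 0.7345 ≈ 0.204.

0.204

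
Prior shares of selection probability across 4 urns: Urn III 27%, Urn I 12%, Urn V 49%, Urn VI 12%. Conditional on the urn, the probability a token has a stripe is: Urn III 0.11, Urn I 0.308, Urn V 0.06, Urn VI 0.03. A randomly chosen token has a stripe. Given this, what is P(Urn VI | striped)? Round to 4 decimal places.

Unnormalized posteriors (prior × likelihood):
  Urn III: 0.27 × 0.11 = 0.0297
  Urn I: 0.12 × 0.308 = 0.03696
  Urn V: 0.49 × 0.06 = 0.0294
  Urn VI: 0.12 × 0.03 = 0.0036
Sum = 0.09966.
P(Urn VI | evidence) = 0.0036 / 0.09966 ≈ 0.0361.

0.0361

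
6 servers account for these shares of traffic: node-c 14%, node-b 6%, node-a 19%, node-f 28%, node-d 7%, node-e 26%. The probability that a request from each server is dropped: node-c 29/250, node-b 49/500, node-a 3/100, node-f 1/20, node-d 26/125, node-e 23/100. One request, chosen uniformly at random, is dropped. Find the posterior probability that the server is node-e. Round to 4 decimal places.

Unnormalized posteriors (prior × likelihood):
  node-c: 0.14 × 0.116 = 0.01624
  node-b: 0.06 × 0.098 = 0.00588
  node-a: 0.19 × 0.03 = 0.0057
  node-f: 0.28 × 0.05 = 0.014
  node-d: 0.07 × 0.208 = 0.01456
  node-e: 0.26 × 0.23 = 0.0598
Normalizing constant = 0.11618.
P(node-e | evidence) = 0.0598 / 0.11618 ≈ 0.5147.

0.5147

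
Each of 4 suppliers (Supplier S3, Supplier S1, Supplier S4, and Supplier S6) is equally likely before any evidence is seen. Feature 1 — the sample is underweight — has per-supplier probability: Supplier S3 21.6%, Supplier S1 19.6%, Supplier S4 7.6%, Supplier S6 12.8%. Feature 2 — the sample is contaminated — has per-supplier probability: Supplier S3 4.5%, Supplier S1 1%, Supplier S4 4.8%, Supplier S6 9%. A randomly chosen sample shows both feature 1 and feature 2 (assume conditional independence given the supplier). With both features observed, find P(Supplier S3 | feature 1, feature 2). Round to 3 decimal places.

With a uniform prior (1/4 each), posterior ∝ likelihood:
  Supplier S3: 0.216 × 0.045 = 0.00972
  Supplier S1: 0.196 × 0.01 = 0.00196
  Supplier S4: 0.076 × 0.048 = 0.003648
  Supplier S6: 0.128 × 0.09 = 0.01152
Normalizing constant = 0.026848.
P(Supplier S3 | evidence) = 0.00972 / 0.026848 ≈ 0.362.

0.362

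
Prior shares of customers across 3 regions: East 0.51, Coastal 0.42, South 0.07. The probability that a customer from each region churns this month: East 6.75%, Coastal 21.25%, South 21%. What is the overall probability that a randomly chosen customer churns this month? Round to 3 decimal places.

Unnormalized posteriors (prior × likelihood):
  East: 0.51 × 0.0675 = 0.034425
  Coastal: 0.42 × 0.2125 = 0.08925
  South: 0.07 × 0.21 = 0.0147
P(churn) = 0.034425 + 0.08925 + 0.0147 = 0.138375 → 0.138.

0.138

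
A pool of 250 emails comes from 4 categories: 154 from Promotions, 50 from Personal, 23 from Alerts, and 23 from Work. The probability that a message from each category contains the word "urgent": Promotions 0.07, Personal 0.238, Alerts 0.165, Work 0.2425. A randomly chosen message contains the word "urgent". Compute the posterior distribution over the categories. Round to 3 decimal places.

By Bayes' rule, posterior ∝ prior × likelihood:
  Promotions: 0.616 × 0.07 = 0.04312
  Personal: 0.2 × 0.238 = 0.0476
  Alerts: 0.092 × 0.165 = 0.01518
  Work: 0.092 × 0.2425 = 0.02231
Normalizing constant = 0.12821.
P(Promotions | urgent-flag) = 0.04312/0.12821 ≈ 0.336
P(Personal | urgent-flag) = 0.0476/0.12821 ≈ 0.371
P(Alerts | urgent-flag) = 0.01518/0.12821 ≈ 0.118
P(Work | urgent-flag) = 0.02231/0.12821 ≈ 0.174

Promotions 0.336, Personal 0.371, Alerts 0.118, Work 0.174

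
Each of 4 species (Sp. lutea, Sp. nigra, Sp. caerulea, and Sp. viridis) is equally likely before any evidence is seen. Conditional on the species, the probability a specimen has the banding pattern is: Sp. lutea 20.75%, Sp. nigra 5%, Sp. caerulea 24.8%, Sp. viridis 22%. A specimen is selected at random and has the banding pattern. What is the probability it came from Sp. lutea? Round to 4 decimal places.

0.2860

With a uniform prior (1/4 each), posterior ∝ likelihood:
  Sp. lutea: 0.2075
  Sp. nigra: 0.05
  Sp. caerulea: 0.248
  Sp. viridis: 0.22
Total = 0.7255.
P(Sp. lutea | evidence) = 0.2075 / 0.7255 ≈ 0.2860.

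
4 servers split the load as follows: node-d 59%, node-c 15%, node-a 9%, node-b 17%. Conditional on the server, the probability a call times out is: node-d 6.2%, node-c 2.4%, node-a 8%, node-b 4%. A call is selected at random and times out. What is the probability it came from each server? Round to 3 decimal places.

Prior × likelihood for each hypothesis:
  node-d: 0.59 × 0.062 = 0.03658
  node-c: 0.15 × 0.024 = 0.0036
  node-a: 0.09 × 0.08 = 0.0072
  node-b: 0.17 × 0.04 = 0.0068
Sum = 0.05418.
P(node-d | timeout) = 0.03658/0.05418 ≈ 0.675
P(node-c | timeout) = 0.0036/0.05418 ≈ 0.066
P(node-a | timeout) = 0.0072/0.05418 ≈ 0.133
P(node-b | timeout) = 0.0068/0.05418 ≈ 0.126

node-d 0.675, node-c 0.066, node-a 0.133, node-b 0.126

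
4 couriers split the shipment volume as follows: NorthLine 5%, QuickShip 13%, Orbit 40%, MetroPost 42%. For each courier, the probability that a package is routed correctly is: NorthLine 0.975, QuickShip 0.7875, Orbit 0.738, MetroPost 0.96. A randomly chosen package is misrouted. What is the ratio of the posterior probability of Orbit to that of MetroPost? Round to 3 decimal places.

6.238

Taking complements, P(misrouted | each) = NorthLine 0.025, QuickShip 0.2125, Orbit 0.262, MetroPost 0.04.
Unnormalized posteriors (prior × likelihood):
  NorthLine: 0.05 × 0.025 = 0.00125
  QuickShip: 0.13 × 0.2125 = 0.027625
  Orbit: 0.4 × 0.262 = 0.1048
  MetroPost: 0.42 × 0.04 = 0.0168
Sum = 0.150475.
The ratio is 0.1048 / 0.0168 (the normalizer cancels) = 6.238.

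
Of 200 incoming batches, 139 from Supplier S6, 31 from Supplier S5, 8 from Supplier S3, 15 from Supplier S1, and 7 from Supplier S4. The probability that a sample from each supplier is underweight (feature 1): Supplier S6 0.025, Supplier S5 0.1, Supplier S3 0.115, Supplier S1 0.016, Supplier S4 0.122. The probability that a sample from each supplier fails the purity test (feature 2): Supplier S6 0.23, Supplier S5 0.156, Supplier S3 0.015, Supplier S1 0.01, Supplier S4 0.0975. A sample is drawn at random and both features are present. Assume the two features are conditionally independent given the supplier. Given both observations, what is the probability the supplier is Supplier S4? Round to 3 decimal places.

Prior × likelihood for each hypothesis:
  Supplier S6: 0.695 × 0.025 × 0.23 = 0.00399625
  Supplier S5: 0.155 × 0.1 × 0.156 = 0.002418
  Supplier S3: 0.04 × 0.115 × 0.015 = 0.000069
  Supplier S1: 0.075 × 0.016 × 0.01 = 0.000012
  Supplier S4: 0.035 × 0.122 × 0.0975 = 0.000416325
Normalizing constant = 0.006911575.
P(Supplier S4 | evidence) = 0.000416325 / 0.006911575 ≈ 0.060.

0.060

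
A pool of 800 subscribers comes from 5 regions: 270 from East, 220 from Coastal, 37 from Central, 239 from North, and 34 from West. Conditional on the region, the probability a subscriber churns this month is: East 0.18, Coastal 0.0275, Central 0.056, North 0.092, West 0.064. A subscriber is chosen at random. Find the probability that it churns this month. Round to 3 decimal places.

Unnormalized posteriors (prior × likelihood):
  East: 0.3375 × 0.18 = 0.06075
  Coastal: 0.275 × 0.0275 = 0.0075625
  Central: 0.04625 × 0.056 = 0.00259
  North: 0.29875 × 0.092 = 0.027485
  West: 0.0425 × 0.064 = 0.00272
P(churn) = 0.06075 + 0.0075625 + 0.00259 + 0.027485 + 0.00272 = 0.1011075 → 0.101.

0.101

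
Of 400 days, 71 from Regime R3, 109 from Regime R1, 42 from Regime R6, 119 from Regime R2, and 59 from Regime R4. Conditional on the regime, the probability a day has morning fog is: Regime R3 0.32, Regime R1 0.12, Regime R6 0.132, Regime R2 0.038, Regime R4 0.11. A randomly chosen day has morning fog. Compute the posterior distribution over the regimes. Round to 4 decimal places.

Regime R3 0.4340, Regime R1 0.2498, Regime R6 0.1059, Regime R2 0.0864, Regime R4 0.1240

Prior × likelihood for each hypothesis:
  Regime R3: 0.1775 × 0.32 = 0.0568
  Regime R1: 0.2725 × 0.12 = 0.0327
  Regime R6: 0.105 × 0.132 = 0.01386
  Regime R2: 0.2975 × 0.038 = 0.011305
  Regime R4: 0.1475 × 0.11 = 0.016225
Normalizing constant = 0.13089.
P(Regime R3 | fog) = 0.0568/0.13089 ≈ 0.4340
P(Regime R1 | fog) = 0.0327/0.13089 ≈ 0.2498
P(Regime R6 | fog) = 0.01386/0.13089 ≈ 0.1059
P(Regime R2 | fog) = 0.011305/0.13089 ≈ 0.0864
P(Regime R4 | fog) = 0.016225/0.13089 ≈ 0.1240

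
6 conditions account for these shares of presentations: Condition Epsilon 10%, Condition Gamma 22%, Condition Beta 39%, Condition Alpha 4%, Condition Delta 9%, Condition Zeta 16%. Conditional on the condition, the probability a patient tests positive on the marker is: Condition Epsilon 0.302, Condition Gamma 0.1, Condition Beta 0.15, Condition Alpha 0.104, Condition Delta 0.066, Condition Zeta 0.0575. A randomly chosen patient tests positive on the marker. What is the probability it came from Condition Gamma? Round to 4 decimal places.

By Bayes' rule, posterior ∝ prior × likelihood:
  Condition Epsilon: 0.1 × 0.302 = 0.0302
  Condition Gamma: 0.22 × 0.1 = 0.022
  Condition Beta: 0.39 × 0.15 = 0.0585
  Condition Alpha: 0.04 × 0.104 = 0.00416
  Condition Delta: 0.09 × 0.066 = 0.00594
  Condition Zeta: 0.16 × 0.0575 = 0.0092
Sum = 0.13.
P(Condition Gamma | evidence) = 0.022 / 0.13 ≈ 0.1692.

0.1692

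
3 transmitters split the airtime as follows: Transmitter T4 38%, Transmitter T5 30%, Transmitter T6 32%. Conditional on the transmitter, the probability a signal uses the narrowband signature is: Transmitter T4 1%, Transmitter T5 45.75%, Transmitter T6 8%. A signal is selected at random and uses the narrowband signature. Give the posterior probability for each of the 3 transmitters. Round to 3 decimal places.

Unnormalized posteriors (prior × likelihood):
  Transmitter T4: 0.38 × 0.01 = 0.0038
  Transmitter T5: 0.3 × 0.4575 = 0.13725
  Transmitter T6: 0.32 × 0.08 = 0.0256
Sum = 0.16665.
P(Transmitter T4 | narrowband) = 0.0038/0.16665 ≈ 0.023
P(Transmitter T5 | narrowband) = 0.13725/0.16665 ≈ 0.824
P(Transmitter T6 | narrowband) = 0.0256/0.16665 ≈ 0.154
(Check: 0.023+0.824+0.154 = 1.001.)

Transmitter T4 0.023, Transmitter T5 0.824, Transmitter T6 0.154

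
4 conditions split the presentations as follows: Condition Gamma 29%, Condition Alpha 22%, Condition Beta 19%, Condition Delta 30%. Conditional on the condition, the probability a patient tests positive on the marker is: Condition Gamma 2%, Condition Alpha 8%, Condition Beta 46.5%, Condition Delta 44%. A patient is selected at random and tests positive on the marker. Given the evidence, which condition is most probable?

Prior × likelihood for each hypothesis:
  Condition Gamma: 0.29 × 0.02 = 0.0058
  Condition Alpha: 0.22 × 0.08 = 0.0176
  Condition Beta: 0.19 × 0.465 = 0.08835
  Condition Delta: 0.3 × 0.44 = 0.132
Sum = 0.24375.
Largest term belongs to Condition Delta, so Condition Delta is most probable.

Condition Delta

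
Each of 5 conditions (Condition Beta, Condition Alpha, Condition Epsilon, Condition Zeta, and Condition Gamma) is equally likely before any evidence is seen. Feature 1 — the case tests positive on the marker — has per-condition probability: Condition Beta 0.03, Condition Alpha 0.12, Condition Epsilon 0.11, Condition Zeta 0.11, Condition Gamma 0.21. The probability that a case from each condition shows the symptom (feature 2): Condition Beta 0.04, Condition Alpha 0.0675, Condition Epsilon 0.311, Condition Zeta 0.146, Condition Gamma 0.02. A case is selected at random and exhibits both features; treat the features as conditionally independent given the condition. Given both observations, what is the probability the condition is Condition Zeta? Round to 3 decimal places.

With a uniform prior (1/5 each), posterior ∝ likelihood:
  Condition Beta: 0.03 × 0.04 = 0.0012
  Condition Alpha: 0.12 × 0.0675 = 0.0081
  Condition Epsilon: 0.11 × 0.311 = 0.03421
  Condition Zeta: 0.11 × 0.146 = 0.01606
  Condition Gamma: 0.21 × 0.02 = 0.0042
Normalizing constant = 0.06377.
P(Condition Zeta | evidence) = 0.01606 / 0.06377 ≈ 0.252.

0.252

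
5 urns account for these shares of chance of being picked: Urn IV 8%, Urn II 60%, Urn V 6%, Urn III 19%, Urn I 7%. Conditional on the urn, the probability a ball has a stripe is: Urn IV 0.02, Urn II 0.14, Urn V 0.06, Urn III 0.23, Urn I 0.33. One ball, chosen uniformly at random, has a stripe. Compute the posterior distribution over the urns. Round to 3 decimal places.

Unnormalized posteriors (prior × likelihood):
  Urn IV: 0.08 × 0.02 = 0.0016
  Urn II: 0.6 × 0.14 = 0.084
  Urn V: 0.06 × 0.06 = 0.0036
  Urn III: 0.19 × 0.23 = 0.0437
  Urn I: 0.07 × 0.33 = 0.0231
Total = 0.156.
P(Urn IV | striped) = 0.0016/0.156 ≈ 0.010
P(Urn II | striped) = 0.084/0.156 ≈ 0.538
P(Urn V | striped) = 0.0036/0.156 ≈ 0.023
P(Urn III | striped) = 0.0437/0.156 ≈ 0.280
P(Urn I | striped) = 0.0231/0.156 ≈ 0.148

Urn IV 0.010, Urn II 0.538, Urn V 0.023, Urn III 0.280, Urn I 0.148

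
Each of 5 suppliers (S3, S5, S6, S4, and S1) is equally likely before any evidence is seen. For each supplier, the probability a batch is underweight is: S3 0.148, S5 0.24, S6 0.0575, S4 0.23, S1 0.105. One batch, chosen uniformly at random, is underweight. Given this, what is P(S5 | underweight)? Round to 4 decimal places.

0.3075

With a uniform prior (1/5 each), posterior ∝ likelihood:
  S3: 0.148
  S5: 0.24
  S6: 0.0575
  S4: 0.23
  S1: 0.105
Sum = 0.7805.
P(S5 | evidence) = 0.24 / 0.7805 ≈ 0.3075.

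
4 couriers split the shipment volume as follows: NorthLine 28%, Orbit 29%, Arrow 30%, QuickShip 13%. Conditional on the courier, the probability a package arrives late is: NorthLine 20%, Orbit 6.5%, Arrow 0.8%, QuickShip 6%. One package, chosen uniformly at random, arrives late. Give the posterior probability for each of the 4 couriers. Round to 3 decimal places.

NorthLine 0.658, Orbit 0.222, Arrow 0.028, QuickShip 0.092

Unnormalized posteriors (prior × likelihood):
  NorthLine: 0.28 × 0.2 = 0.056
  Orbit: 0.29 × 0.065 = 0.01885
  Arrow: 0.3 × 0.008 = 0.0024
  QuickShip: 0.13 × 0.06 = 0.0078
Normalizing constant = 0.08505.
P(NorthLine | late) = 0.056/0.08505 ≈ 0.658
P(Orbit | late) = 0.01885/0.08505 ≈ 0.222
P(Arrow | late) = 0.0024/0.08505 ≈ 0.028
P(QuickShip | late) = 0.0078/0.08505 ≈ 0.092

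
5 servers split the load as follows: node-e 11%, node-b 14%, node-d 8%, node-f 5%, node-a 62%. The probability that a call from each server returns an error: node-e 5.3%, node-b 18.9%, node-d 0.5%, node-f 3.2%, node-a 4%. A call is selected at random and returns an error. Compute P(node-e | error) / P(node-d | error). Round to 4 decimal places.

Compute prior × likelihood for every hypothesis:
  node-e: 0.11 × 0.053 = 0.00583
  node-b: 0.14 × 0.189 = 0.02646
  node-d: 0.08 × 0.005 = 0.0004
  node-f: 0.05 × 0.032 = 0.0016
  node-a: 0.62 × 0.04 = 0.0248
Normalizing constant = 0.05909.
The ratio is 0.00583 / 0.0004 (the normalizer cancels) = 14.5750.

14.5750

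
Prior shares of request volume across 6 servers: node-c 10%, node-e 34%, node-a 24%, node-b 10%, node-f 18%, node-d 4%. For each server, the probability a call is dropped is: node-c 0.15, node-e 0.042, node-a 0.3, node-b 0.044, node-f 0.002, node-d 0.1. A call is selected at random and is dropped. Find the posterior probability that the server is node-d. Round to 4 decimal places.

Compute prior × likelihood for every hypothesis:
  node-c: 0.1 × 0.15 = 0.015
  node-e: 0.34 × 0.042 = 0.01428
  node-a: 0.24 × 0.3 = 0.072
  node-b: 0.1 × 0.044 = 0.0044
  node-f: 0.18 × 0.002 = 0.00036
  node-d: 0.04 × 0.1 = 0.004
Sum = 0.11004.
P(node-d | evidence) = 0.004 / 0.11004 ≈ 0.0364.

0.0364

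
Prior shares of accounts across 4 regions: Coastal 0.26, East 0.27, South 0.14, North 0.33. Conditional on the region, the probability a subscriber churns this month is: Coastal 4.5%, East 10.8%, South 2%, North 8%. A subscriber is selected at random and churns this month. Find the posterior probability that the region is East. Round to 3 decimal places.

0.416

Unnormalized posteriors (prior × likelihood):
  Coastal: 0.26 × 0.045 = 0.0117
  East: 0.27 × 0.108 = 0.02916
  South: 0.14 × 0.02 = 0.0028
  North: 0.33 × 0.08 = 0.0264
Sum = 0.07006.
P(East | evidence) = 0.02916 / 0.07006 ≈ 0.416.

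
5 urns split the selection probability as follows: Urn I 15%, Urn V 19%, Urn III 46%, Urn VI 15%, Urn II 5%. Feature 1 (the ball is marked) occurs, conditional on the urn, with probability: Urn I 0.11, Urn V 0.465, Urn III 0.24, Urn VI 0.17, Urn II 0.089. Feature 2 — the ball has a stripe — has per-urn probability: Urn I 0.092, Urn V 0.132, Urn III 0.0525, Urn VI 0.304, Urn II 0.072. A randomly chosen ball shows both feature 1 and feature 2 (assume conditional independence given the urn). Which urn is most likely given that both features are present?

Unnormalized posteriors (prior × likelihood):
  Urn I: 0.15 × 0.11 × 0.092 = 0.001518
  Urn V: 0.19 × 0.465 × 0.132 = 0.0116622
  Urn III: 0.46 × 0.24 × 0.0525 = 0.005796
  Urn VI: 0.15 × 0.17 × 0.304 = 0.007752
  Urn II: 0.05 × 0.089 × 0.072 = 0.0003204
Sum = 0.0270486.
Largest term belongs to Urn V, so Urn V is most probable.

Urn V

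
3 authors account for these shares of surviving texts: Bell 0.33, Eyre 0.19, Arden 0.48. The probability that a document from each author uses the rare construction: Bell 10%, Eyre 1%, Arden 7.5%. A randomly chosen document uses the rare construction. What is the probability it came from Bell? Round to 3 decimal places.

0.465

Prior × likelihood for each hypothesis:
  Bell: 0.33 × 0.1 = 0.033
  Eyre: 0.19 × 0.01 = 0.0019
  Arden: 0.48 × 0.075 = 0.036
Total = 0.0709.
P(Bell | evidence) = 0.033 / 0.0709 ≈ 0.465.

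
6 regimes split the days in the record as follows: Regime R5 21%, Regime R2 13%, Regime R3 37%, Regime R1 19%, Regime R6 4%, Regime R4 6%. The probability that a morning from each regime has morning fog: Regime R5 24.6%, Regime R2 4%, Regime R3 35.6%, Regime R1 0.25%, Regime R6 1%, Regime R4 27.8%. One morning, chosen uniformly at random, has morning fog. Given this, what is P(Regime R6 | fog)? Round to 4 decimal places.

Unnormalized posteriors (prior × likelihood):
  Regime R5: 0.21 × 0.246 = 0.05166
  Regime R2: 0.13 × 0.04 = 0.0052
  Regime R3: 0.37 × 0.356 = 0.13172
  Regime R1: 0.19 × 0.0025 = 0.000475
  Regime R6: 0.04 × 0.01 = 0.0004
  Regime R4: 0.06 × 0.278 = 0.01668
Normalizing constant = 0.206135.
P(Regime R6 | evidence) = 0.0004 / 0.206135 ≈ 0.0019.

0.0019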